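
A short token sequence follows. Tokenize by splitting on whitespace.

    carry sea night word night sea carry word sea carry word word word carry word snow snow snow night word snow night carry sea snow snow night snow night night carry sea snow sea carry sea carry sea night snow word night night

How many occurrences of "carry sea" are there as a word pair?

Scanning the 42 overlapping bigram windows for "carry sea":
  position 1–2: carry sea
  position 23–24: carry sea
  position 31–32: carry sea
  position 35–36: carry sea
  position 37–38: carry sea

5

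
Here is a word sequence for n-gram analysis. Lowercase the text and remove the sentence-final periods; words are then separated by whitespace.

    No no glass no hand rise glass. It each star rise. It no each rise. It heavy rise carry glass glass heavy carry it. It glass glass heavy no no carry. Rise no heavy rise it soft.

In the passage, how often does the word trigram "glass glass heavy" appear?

Scanning the 35 overlapping trigram windows for "glass glass heavy":
  position 20–22: glass glass heavy
  position 26–28: glass glass heavy

2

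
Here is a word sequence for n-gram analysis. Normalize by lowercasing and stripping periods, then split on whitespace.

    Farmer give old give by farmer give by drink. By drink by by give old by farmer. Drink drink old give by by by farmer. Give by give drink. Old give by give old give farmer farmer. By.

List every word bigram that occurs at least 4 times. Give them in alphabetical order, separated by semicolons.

Bigram counts meeting the condition (at least 4 times):
  give by: 5
  old give: 4

give by; old give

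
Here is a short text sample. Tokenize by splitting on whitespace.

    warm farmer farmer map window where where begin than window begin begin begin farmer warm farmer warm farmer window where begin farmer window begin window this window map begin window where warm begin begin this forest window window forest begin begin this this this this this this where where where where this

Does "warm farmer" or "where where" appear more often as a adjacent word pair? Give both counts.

"where where" (4 vs 3)

"warm farmer": 3 occurrences
"where where": 4 occurrences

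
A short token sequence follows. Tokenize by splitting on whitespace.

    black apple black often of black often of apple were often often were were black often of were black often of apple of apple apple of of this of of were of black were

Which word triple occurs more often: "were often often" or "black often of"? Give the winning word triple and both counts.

"were often often": 1 occurrence
"black often of": 4 occurrences

"black often of" (4 vs 1)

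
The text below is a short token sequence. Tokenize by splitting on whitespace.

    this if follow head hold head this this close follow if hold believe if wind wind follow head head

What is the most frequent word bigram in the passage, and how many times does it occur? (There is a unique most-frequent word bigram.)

Bigram frequencies (highest first):
  follow head: 2
  this if: 1
  if follow: 1
  head hold: 1
  hold head: 1
  head this: 1
  … (11 more, each ≤ 1)

"follow head", 2 times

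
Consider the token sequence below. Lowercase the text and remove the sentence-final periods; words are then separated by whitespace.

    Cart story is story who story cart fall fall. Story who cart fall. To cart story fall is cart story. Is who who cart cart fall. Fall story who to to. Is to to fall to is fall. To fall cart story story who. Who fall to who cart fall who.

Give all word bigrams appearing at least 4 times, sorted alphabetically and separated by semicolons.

cart fall; cart story; fall to; story who

Bigram counts meeting the condition (at least 4 times):
  cart fall: 4
  cart story: 4
  fall to: 4
  story who: 4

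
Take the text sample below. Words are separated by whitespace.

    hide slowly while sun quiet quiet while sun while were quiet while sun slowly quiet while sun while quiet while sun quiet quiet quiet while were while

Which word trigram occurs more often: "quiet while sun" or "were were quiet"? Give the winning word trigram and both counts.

"quiet while sun" (4 vs 0)

"quiet while sun": 4 occurrences
"were were quiet": 0 occurrences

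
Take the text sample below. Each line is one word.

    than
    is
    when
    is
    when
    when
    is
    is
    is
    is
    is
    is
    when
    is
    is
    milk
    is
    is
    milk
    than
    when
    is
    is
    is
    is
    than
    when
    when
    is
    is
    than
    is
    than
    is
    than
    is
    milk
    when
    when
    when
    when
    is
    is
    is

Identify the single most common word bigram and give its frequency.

"is is", 13 times

Bigram frequencies (highest first):
  is is: 13
  when is: 6
  when when: 5
  than is: 4
  is than: 4
  is when: 3
  … (5 more, each ≤ 3)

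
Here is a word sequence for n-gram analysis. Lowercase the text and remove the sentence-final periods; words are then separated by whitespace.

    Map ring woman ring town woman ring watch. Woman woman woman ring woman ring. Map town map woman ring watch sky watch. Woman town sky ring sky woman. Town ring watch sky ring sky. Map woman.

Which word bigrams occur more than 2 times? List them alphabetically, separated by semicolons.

Bigram counts meeting the condition (more than 2 times):
  ring watch: 3
  woman ring: 5

ring watch; woman ring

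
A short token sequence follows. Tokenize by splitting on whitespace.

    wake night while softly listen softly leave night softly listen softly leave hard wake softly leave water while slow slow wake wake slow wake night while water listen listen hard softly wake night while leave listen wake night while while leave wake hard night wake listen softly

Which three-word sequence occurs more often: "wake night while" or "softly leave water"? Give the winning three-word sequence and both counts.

"wake night while": 4 occurrences
"softly leave water": 1 occurrence

"wake night while" (4 vs 1)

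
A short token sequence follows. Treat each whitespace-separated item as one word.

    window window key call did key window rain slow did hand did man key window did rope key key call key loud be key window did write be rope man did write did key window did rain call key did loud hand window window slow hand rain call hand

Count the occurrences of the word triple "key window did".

3

Scanning the 47 overlapping trigram windows for "key window did":
  position 14–16: key window did
  position 24–26: key window did
  position 34–36: key window did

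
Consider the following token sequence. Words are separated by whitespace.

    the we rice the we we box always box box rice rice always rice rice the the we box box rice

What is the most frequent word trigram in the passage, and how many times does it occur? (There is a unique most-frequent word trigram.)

"box box rice", 2 times

Trigram frequencies (highest first):
  box box rice: 2
  the we rice: 1
  we rice the: 1
  rice the we: 1
  the we we: 1
  we we box: 1
  … (12 more, each ≤ 1)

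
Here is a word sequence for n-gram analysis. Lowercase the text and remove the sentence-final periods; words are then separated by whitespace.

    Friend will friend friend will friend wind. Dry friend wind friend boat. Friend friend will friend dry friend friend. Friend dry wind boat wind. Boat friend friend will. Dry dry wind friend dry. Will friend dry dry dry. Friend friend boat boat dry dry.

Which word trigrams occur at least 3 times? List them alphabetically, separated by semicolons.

friend friend will; friend will friend

Trigram counts meeting the condition (at least 3 times):
  friend friend will: 3
  friend will friend: 3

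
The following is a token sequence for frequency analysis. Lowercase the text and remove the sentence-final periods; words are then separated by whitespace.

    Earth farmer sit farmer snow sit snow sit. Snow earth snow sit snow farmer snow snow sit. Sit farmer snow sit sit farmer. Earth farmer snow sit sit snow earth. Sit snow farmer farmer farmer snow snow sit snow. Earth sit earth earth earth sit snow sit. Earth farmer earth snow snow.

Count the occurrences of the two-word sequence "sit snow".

Scanning the 51 overlapping bigram windows for "sit snow":
  position 6–7: sit snow
  position 8–9: sit snow
  position 12–13: sit snow
  position 28–29: sit snow
  position 31–32: sit snow
  position 38–39: sit snow
  position 45–46: sit snow

7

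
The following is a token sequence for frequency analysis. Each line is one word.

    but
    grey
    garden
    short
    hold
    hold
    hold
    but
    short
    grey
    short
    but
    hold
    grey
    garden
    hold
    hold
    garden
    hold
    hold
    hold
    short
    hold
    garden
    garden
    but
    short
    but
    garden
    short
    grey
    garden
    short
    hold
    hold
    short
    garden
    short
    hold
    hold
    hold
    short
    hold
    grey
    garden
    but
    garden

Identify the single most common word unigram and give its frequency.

"hold", 16 times

Unigram frequencies (highest first):
  hold: 16
  garden: 10
  short: 10
  but: 6
  grey: 5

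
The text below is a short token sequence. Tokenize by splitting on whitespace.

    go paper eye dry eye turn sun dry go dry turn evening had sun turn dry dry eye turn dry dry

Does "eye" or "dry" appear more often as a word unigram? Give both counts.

"dry" (7 vs 3)

"eye": 3 occurrences
"dry": 7 occurrences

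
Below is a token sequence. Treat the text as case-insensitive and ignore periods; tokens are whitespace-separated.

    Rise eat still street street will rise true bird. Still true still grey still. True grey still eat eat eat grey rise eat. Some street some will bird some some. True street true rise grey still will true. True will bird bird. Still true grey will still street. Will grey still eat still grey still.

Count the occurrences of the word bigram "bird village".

Scanning the 54 overlapping bigram windows for "bird village":
  (none found)

0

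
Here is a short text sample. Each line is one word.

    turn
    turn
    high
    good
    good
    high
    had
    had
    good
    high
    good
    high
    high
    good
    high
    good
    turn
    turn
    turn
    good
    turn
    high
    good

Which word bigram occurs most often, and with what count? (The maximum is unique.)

"high good", 5 times

Bigram frequencies (highest first):
  high good: 5
  good high: 4
  turn turn: 3
  turn high: 2
  good turn: 2
  good good: 1
  … (5 more, each ≤ 1)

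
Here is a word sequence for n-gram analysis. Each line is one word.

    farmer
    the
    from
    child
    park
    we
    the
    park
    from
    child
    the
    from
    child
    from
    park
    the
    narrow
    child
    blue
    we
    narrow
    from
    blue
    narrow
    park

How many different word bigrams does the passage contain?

21

25 tokens → 24 bigram windows in total.
Repeated bigrams (each contributes count−1 duplicates):
  from child: 3
  the from: 2
3 duplicate windows → 24 − 3 = 21 distinct.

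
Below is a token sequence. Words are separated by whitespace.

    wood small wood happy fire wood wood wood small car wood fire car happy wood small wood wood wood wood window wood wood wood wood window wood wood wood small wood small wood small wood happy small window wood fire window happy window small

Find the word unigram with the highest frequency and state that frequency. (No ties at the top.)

"wood", 22 times

Unigram frequencies (highest first):
  wood: 22
  small: 8
  window: 5
  happy: 4
  fire: 3
  car: 2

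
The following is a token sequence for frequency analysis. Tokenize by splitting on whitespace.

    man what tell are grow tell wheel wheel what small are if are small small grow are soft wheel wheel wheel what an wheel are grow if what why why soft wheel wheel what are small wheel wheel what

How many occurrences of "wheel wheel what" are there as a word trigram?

Scanning the 37 overlapping trigram windows for "wheel wheel what":
  position 7–9: wheel wheel what
  position 20–22: wheel wheel what
  position 32–34: wheel wheel what
  position 37–39: wheel wheel what

4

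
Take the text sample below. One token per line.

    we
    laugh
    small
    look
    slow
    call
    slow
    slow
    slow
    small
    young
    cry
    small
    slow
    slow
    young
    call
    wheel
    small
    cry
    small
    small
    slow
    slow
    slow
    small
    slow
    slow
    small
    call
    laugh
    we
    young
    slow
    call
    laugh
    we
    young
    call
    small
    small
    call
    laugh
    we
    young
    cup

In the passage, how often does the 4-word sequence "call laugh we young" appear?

Scanning the 43 overlapping 4-gram windows for "call laugh we young":
  position 30–33: call laugh we young
  position 35–38: call laugh we young
  position 42–45: call laugh we young

3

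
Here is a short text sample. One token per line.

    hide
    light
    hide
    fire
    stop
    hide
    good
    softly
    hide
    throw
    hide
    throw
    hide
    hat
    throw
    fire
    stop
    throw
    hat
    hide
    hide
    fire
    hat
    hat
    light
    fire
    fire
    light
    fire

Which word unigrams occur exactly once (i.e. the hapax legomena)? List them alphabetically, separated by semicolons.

Unigram counts meeting the condition (exactly once (i.e. the hapax legomena)):
  good: 1
  softly: 1

good; softly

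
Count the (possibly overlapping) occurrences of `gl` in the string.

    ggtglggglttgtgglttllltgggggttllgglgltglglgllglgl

10

Sliding a length-2 window over the 48 characters (47 positions):
  position 4–5: gl
  position 8–9: gl
  position 15–16: gl
  position 33–34: gl
  position 35–36: gl
  position 38–39: gl
  position 40–41: gl
  position 42–43: gl
  position 45–46: gl
  position 47–48: gl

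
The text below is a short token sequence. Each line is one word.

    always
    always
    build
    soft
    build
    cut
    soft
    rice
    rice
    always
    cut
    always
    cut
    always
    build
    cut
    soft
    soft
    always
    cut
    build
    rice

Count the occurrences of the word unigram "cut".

5

Scanning the 22 tokens for "cut":
  position 6: cut
  position 11: cut
  position 13: cut
  position 16: cut
  position 20: cut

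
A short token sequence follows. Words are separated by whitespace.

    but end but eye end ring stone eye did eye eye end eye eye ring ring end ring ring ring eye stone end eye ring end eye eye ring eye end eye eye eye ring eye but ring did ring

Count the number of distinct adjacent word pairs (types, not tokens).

40 tokens → 39 bigram windows in total.
Repeated bigrams (each contributes count−1 duplicates):
  eye eye: 5
  end eye: 4
  eye ring: 4
  eye end: 3
  ring eye: 3
  ring ring: 3
  end ring: 2
  ring end: 2
18 duplicate windows → 39 − 18 = 21 distinct.

21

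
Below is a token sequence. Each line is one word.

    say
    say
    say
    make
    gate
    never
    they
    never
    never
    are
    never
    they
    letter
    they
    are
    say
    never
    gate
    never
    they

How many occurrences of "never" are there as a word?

6

Scanning the 20 tokens for "never":
  position 6: never
  position 8: never
  position 9: never
  position 11: never
  position 17: never
  position 19: never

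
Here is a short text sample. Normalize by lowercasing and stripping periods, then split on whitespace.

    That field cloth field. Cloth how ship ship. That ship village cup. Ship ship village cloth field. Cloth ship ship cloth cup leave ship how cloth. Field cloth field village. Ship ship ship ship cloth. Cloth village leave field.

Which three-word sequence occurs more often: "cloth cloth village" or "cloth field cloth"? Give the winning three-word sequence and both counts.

"cloth field cloth" (3 vs 1)

"cloth cloth village": 1 occurrence
"cloth field cloth": 3 occurrences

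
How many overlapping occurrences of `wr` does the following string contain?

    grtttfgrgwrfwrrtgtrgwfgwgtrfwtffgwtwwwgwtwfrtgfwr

3

Sliding a length-2 window over the 49 characters (48 positions):
  position 10–11: wr
  position 13–14: wr
  position 48–49: wr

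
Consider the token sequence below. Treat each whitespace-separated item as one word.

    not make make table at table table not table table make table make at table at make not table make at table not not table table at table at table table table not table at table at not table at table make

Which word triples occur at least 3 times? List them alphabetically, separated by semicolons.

at table at; table at table

Trigram counts meeting the condition (at least 3 times):
  at table at: 3
  table at table: 5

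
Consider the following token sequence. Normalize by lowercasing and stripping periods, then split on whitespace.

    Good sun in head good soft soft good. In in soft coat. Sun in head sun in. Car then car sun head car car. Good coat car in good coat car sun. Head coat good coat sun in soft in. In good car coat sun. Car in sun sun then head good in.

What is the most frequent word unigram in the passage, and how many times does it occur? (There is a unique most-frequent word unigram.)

"in", 11 times

Unigram frequencies (highest first):
  in: 11
  sun: 9
  good: 8
  car: 8
  coat: 6
  head: 5
  … (2 more, each ≤ 4)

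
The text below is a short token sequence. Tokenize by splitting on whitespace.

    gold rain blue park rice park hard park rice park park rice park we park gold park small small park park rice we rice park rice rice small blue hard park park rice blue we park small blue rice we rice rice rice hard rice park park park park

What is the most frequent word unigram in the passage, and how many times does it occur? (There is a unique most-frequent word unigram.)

"park", 18 times

Unigram frequencies (highest first):
  park: 18
  rice: 13
  blue: 4
  we: 4
  small: 4
  hard: 3
  … (2 more, each ≤ 2)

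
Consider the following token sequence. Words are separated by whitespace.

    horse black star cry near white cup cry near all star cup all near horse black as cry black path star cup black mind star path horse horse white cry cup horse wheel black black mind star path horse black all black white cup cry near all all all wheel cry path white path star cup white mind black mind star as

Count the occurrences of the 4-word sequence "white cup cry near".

Scanning the 59 overlapping 4-gram windows for "white cup cry near":
  position 6–9: white cup cry near
  position 43–46: white cup cry near

2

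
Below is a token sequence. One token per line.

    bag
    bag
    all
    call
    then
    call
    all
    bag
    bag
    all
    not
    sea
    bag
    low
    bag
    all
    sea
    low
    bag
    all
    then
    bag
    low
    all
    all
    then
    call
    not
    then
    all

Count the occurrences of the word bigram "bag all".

4

Scanning the 29 overlapping bigram windows for "bag all":
  position 2–3: bag all
  position 9–10: bag all
  position 15–16: bag all
  position 19–20: bag all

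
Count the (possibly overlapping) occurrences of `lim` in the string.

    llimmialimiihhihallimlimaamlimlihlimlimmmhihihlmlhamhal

Sliding a length-3 window over the 55 characters (53 positions):
  position 2–4: lim
  position 8–10: lim
  position 19–21: lim
  position 22–24: lim
  position 28–30: lim
  position 34–36: lim
  position 37–39: lim

7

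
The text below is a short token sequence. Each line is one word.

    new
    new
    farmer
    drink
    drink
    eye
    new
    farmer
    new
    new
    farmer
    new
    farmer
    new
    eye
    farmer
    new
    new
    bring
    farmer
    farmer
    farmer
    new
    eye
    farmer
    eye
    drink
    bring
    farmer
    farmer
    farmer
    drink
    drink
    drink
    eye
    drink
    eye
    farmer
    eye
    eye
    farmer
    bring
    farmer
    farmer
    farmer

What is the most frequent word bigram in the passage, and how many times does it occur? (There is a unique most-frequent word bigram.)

"farmer farmer", 6 times

Bigram frequencies (highest first):
  farmer farmer: 6
  farmer new: 5
  new farmer: 4
  eye farmer: 4
  new new: 3
  drink drink: 3
  … (11 more, each ≤ 3)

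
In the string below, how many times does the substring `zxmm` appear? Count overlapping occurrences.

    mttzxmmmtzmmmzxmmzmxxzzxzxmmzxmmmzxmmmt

5

Sliding a length-4 window over the 39 characters (36 positions):
  position 4–7: zxmm
  position 14–17: zxmm
  position 25–28: zxmm
  position 29–32: zxmm
  position 34–37: zxmm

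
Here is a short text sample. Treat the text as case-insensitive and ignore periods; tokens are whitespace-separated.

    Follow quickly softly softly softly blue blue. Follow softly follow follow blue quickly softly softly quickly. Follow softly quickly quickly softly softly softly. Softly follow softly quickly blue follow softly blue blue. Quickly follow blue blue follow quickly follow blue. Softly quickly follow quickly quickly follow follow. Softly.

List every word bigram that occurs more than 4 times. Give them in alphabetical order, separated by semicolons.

follow softly; quickly follow; softly softly

Bigram counts meeting the condition (more than 4 times):
  follow softly: 5
  quickly follow: 5
  softly softly: 6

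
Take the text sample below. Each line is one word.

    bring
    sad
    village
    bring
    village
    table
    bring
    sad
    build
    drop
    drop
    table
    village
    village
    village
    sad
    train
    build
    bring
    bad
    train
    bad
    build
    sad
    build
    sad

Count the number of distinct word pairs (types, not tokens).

21

26 tokens → 25 bigram windows in total.
Repeated bigrams (each contributes count−1 duplicates):
  bring sad: 2
  build sad: 2
  sad build: 2
  village village: 2
4 duplicate windows → 25 − 4 = 21 distinct.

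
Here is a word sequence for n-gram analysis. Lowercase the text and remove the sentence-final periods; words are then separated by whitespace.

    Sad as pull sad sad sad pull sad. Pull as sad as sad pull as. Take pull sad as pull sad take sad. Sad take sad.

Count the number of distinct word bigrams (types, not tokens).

11

26 tokens → 25 bigram windows in total.
Repeated bigrams (each contributes count−1 duplicates):
  pull sad: 4
  sad as: 3
  sad pull: 3
  sad sad: 3
  as pull: 2
  as sad: 2
  pull as: 2
  sad take: 2
  … (1 more repeated)
14 duplicate windows → 25 − 14 = 11 distinct.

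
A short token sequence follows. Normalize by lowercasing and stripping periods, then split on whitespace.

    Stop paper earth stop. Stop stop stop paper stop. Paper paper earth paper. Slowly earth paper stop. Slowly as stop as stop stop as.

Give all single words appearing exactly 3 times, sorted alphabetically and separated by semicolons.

Unigram counts meeting the condition (exactly 3 times):
  as: 3
  earth: 3

as; earth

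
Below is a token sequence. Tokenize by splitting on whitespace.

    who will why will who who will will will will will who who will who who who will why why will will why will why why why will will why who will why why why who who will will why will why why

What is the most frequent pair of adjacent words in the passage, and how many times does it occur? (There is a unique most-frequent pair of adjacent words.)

Bigram frequencies (highest first):
  will why: 8
  will will: 7
  who will: 6
  why why: 6
  why will: 5
  who who: 5
  … (2 more, each ≤ 3)

"will why", 8 times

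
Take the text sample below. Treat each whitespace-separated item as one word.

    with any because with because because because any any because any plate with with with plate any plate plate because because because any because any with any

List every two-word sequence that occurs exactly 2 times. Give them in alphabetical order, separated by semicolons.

Bigram counts meeting the condition (exactly 2 times):
  any plate: 2
  with any: 2
  with with: 2

any plate; with any; with with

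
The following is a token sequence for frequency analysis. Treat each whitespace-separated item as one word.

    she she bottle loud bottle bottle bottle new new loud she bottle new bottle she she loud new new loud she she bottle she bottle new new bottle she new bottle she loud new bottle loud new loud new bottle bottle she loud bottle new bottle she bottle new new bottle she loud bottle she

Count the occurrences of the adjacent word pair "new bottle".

7

Scanning the 54 overlapping bigram windows for "new bottle":
  position 13–14: new bottle
  position 27–28: new bottle
  position 30–31: new bottle
  position 34–35: new bottle
  position 39–40: new bottle
  position 45–46: new bottle
  position 50–51: new bottle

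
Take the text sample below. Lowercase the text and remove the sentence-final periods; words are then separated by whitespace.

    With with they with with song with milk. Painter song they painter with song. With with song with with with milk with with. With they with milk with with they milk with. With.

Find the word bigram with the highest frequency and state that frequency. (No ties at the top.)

Bigram frequencies (highest first):
  with with: 9
  with they: 3
  with song: 3
  song with: 3
  with milk: 3
  milk with: 3
  … (7 more, each ≤ 2)

"with with", 9 times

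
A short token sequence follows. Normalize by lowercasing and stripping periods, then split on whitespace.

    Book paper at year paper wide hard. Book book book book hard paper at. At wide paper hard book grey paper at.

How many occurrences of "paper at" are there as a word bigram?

3

Scanning the 21 overlapping bigram windows for "paper at":
  position 2–3: paper at
  position 13–14: paper at
  position 21–22: paper at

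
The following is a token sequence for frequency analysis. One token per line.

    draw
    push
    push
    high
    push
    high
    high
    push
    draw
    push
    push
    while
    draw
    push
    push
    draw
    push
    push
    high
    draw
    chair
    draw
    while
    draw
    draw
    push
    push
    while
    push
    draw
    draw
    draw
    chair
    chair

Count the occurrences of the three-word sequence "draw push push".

5

Scanning the 32 overlapping trigram windows for "draw push push":
  position 1–3: draw push push
  position 9–11: draw push push
  position 13–15: draw push push
  position 16–18: draw push push
  position 25–27: draw push push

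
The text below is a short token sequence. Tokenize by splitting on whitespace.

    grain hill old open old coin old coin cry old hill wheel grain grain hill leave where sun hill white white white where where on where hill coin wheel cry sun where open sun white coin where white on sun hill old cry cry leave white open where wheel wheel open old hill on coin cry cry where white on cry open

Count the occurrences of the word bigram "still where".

0

Scanning the 61 overlapping bigram windows for "still where":
  (none found)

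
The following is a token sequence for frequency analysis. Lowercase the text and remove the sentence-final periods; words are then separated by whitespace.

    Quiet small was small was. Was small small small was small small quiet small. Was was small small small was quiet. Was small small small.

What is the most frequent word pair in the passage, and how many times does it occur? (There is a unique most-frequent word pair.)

"small small", 7 times

Bigram frequencies (highest first):
  small small: 7
  small was: 5
  was small: 5
  quiet small: 2
  was was: 2
  small quiet: 1
  … (2 more, each ≤ 1)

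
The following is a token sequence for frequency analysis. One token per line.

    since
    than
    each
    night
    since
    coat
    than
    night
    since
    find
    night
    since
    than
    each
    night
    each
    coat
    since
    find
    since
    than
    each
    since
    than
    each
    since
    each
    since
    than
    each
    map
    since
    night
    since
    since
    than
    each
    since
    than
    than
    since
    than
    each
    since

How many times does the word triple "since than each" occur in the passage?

Scanning the 42 overlapping trigram windows for "since than each":
  position 1–3: since than each
  position 12–14: since than each
  position 20–22: since than each
  position 23–25: since than each
  position 28–30: since than each
  position 35–37: since than each
  position 41–43: since than each

7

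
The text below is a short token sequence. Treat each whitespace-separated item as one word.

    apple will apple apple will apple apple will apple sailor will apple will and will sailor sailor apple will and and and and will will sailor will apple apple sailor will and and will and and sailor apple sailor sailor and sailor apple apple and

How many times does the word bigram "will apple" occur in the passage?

5

Scanning the 44 overlapping bigram windows for "will apple":
  position 2–3: will apple
  position 5–6: will apple
  position 8–9: will apple
  position 11–12: will apple
  position 27–28: will apple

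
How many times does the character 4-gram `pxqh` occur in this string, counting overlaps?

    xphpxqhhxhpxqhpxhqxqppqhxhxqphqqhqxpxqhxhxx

Sliding a length-4 window over the 43 characters (40 positions):
  position 4–7: pxqh
  position 11–14: pxqh
  position 36–39: pxqh

3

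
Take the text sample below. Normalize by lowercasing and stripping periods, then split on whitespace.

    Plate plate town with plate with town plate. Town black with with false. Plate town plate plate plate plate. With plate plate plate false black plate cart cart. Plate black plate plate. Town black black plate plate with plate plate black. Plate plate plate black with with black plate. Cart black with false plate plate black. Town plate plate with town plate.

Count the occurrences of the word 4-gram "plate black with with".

Scanning the 59 overlapping 4-gram windows for "plate black with with":
  position 44–47: plate black with with

1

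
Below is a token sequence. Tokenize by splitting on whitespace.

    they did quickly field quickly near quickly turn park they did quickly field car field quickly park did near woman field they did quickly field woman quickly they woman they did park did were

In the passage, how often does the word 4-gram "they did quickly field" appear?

Scanning the 31 overlapping 4-gram windows for "they did quickly field":
  position 1–4: they did quickly field
  position 10–13: they did quickly field
  position 22–25: they did quickly field

3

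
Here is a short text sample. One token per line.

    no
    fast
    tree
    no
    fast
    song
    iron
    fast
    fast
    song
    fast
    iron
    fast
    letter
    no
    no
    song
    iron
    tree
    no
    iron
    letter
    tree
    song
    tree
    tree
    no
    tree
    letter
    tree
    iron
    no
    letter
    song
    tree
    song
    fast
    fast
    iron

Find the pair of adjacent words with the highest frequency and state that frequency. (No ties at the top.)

Bigram frequencies (highest first):
  tree no: 3
  no fast: 2
  fast song: 2
  song iron: 2
  iron fast: 2
  fast fast: 2
  … (20 more, each ≤ 2)

"tree no", 3 times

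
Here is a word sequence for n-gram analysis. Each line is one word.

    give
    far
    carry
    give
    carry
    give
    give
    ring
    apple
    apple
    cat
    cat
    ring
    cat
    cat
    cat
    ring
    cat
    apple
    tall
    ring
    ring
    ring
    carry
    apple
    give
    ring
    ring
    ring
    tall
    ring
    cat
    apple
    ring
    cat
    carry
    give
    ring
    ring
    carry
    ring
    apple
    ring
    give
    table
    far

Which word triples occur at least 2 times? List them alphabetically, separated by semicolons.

cat cat ring; cat ring cat; give ring ring; ring cat apple; ring ring carry; ring ring ring

Trigram counts meeting the condition (at least 2 times):
  cat cat ring: 2
  cat ring cat: 2
  give ring ring: 2
  ring cat apple: 2
  ring ring carry: 2
  ring ring ring: 2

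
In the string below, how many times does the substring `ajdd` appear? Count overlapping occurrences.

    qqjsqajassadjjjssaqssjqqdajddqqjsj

Sliding a length-4 window over the 34 characters (31 positions):
  position 26–29: ajdd

1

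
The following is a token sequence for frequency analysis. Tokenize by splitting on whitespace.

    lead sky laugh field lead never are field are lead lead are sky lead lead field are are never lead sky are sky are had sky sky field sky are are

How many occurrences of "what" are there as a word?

0

Scanning the 31 tokens for "what":
  (none found)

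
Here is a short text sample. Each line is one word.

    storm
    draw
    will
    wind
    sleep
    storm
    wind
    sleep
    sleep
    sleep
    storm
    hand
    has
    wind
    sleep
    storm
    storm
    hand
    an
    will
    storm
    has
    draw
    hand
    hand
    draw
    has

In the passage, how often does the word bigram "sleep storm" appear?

3

Scanning the 26 overlapping bigram windows for "sleep storm":
  position 5–6: sleep storm
  position 10–11: sleep storm
  position 15–16: sleep storm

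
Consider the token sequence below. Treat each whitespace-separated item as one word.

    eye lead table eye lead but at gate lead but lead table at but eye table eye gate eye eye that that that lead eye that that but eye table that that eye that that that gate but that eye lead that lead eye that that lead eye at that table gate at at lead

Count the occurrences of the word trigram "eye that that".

Scanning the 53 overlapping trigram windows for "eye that that":
  position 20–22: eye that that
  position 25–27: eye that that
  position 33–35: eye that that
  position 44–46: eye that that

4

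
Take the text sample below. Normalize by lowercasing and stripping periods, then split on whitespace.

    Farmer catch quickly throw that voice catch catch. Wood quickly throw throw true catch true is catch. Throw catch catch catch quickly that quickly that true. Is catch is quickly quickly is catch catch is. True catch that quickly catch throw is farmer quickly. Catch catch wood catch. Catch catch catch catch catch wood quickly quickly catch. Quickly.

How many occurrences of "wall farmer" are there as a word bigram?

0

Scanning the 57 overlapping bigram windows for "wall farmer":
  (none found)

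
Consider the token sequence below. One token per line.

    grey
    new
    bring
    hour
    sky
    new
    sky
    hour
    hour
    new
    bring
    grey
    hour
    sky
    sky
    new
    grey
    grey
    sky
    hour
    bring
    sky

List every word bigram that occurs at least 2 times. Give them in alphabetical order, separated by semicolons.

hour sky; new bring; sky hour; sky new

Bigram counts meeting the condition (at least 2 times):
  hour sky: 2
  new bring: 2
  sky hour: 2
  sky new: 2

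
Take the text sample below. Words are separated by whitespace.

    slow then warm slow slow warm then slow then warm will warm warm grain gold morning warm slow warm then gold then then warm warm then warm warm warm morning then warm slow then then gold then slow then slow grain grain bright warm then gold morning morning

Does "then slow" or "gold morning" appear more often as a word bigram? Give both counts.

"then slow" (3 vs 2)

"then slow": 3 occurrences
"gold morning": 2 occurrences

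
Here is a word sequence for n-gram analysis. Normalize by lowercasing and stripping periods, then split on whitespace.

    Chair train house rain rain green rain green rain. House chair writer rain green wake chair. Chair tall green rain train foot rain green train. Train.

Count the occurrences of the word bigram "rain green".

4

Scanning the 25 overlapping bigram windows for "rain green":
  position 5–6: rain green
  position 7–8: rain green
  position 13–14: rain green
  position 23–24: rain green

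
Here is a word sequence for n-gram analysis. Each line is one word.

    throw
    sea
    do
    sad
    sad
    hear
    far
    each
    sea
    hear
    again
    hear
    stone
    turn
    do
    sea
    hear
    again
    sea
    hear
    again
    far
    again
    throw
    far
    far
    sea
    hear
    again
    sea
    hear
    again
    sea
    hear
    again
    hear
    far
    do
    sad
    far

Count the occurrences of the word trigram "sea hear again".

6

Scanning the 38 overlapping trigram windows for "sea hear again":
  position 9–11: sea hear again
  position 16–18: sea hear again
  position 19–21: sea hear again
  position 27–29: sea hear again
  position 30–32: sea hear again
  position 33–35: sea hear again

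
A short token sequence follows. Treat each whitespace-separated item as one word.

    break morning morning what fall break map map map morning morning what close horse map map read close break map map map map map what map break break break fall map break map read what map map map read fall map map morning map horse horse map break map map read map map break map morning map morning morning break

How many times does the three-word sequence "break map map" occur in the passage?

3

Scanning the 58 overlapping trigram windows for "break map map":
  position 6–8: break map map
  position 19–21: break map map
  position 48–50: break map map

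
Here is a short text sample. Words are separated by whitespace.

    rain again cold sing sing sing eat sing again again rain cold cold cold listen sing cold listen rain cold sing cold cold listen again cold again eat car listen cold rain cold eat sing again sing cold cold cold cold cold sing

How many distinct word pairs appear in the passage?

24

43 tokens → 42 bigram windows in total.
Repeated bigrams (each contributes count−1 duplicates):
  cold cold: 7
  cold listen: 3
  cold sing: 3
  rain cold: 3
  sing cold: 3
  again cold: 2
  eat sing: 2
  sing again: 2
  … (1 more repeated)
18 duplicate windows → 42 − 18 = 24 distinct.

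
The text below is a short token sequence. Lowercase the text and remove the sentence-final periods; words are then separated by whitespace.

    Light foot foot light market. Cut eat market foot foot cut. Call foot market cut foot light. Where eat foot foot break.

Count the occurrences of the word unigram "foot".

8

Scanning the 22 tokens for "foot":
  position 2: foot
  position 3: foot
  position 9: foot
  position 10: foot
  position 13: foot
  position 16: foot
  position 20: foot
  position 21: foot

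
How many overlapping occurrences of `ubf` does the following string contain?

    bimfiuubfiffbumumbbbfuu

1

Sliding a length-3 window over the 23 characters (21 positions):
  position 7–9: ubf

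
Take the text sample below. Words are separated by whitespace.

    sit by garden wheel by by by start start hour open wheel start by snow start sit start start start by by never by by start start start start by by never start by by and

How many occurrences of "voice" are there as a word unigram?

0

Scanning the 36 tokens for "voice":
  (none found)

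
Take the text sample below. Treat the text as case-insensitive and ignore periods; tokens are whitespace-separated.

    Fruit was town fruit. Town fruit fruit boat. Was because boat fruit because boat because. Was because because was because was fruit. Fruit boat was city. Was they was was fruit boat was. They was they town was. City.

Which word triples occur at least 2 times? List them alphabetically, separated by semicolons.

because was because; fruit boat was; fruit fruit boat; was they was

Trigram counts meeting the condition (at least 2 times):
  because was because: 2
  fruit boat was: 3
  fruit fruit boat: 2
  was they was: 2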